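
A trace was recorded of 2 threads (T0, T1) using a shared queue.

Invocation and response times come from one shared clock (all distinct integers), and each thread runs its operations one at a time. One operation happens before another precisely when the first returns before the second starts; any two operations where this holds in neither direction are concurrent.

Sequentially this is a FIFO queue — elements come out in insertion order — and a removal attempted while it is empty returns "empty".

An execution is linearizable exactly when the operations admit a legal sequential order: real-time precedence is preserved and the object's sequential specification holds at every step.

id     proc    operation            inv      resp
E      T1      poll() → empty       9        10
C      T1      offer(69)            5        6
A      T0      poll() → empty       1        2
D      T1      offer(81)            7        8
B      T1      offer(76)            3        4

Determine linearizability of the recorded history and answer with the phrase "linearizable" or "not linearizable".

not linearizable

the violation lands at event 10, E's response at time 10: events 1..9 linearize, events 1..10 do not
the completed operations (5 total) allow one real-time order; the queue replay rejects it
take A, B, C, D, E: step 5 already fails, because E poll() → empty cannot occur there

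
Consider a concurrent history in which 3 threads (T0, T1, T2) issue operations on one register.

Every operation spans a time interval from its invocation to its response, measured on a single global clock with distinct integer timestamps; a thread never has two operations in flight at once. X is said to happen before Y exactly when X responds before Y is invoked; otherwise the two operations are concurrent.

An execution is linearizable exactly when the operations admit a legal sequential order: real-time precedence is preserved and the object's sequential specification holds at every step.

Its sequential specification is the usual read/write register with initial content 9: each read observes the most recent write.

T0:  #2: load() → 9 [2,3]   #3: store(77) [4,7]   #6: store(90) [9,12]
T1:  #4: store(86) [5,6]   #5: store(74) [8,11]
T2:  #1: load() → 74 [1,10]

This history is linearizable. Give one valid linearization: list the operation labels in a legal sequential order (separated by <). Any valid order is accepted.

#2 < #3 < #4 < #5 < #1 < #6

1. #2 load() → 9, leaving value 9
2. #3 store(77), leaving value 77
3. #4 store(86), leaving value 86
4. #5 store(74), leaving value 74
5. #1 load() → 74, leaving value 74
6. #6 store(90), leaving value 90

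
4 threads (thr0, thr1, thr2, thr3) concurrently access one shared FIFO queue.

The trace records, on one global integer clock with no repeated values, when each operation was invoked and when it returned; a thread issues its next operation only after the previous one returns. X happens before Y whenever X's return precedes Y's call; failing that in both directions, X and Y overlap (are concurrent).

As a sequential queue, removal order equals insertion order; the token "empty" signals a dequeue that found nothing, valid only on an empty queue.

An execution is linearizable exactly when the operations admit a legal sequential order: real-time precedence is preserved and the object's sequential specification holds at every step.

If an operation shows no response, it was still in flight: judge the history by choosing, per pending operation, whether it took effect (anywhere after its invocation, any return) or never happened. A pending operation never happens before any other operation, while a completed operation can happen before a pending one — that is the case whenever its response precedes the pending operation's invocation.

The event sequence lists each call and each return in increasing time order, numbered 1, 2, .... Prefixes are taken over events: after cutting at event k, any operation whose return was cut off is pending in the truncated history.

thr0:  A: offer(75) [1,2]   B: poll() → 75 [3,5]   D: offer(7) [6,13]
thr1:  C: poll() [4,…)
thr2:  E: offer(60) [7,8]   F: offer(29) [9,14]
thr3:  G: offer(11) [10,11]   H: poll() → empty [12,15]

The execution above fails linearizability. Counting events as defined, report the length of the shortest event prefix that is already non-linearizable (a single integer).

15

events 1..14 are linearizable; a witness order is A, B, C, D, E, F, G:
after step 1 (A offer(75)): queue <75>
after step 2 (B poll() → 75): queue <>
after step 3 (C poll() (pending, included)): queue <>
after step 4 (D offer(7)): queue <7>
after step 5 (E offer(60)): queue <7,60>
after step 6 (F offer(29)): queue <7,60,29>
after step 7 (G offer(11)): queue <7,60,29,11>
adding event 15 (H responds at 15) leaves no legal real-time order
no escape via the 1 pending operation (C): every completion choice fails
one such order, A, B, D, E, F, G, H (pending dropped), breaks at step 7 where H poll() → empty is illegal
one such order, A, B, D, E, G, F, H (pending dropped), breaks at step 7 where H poll() → empty is illegal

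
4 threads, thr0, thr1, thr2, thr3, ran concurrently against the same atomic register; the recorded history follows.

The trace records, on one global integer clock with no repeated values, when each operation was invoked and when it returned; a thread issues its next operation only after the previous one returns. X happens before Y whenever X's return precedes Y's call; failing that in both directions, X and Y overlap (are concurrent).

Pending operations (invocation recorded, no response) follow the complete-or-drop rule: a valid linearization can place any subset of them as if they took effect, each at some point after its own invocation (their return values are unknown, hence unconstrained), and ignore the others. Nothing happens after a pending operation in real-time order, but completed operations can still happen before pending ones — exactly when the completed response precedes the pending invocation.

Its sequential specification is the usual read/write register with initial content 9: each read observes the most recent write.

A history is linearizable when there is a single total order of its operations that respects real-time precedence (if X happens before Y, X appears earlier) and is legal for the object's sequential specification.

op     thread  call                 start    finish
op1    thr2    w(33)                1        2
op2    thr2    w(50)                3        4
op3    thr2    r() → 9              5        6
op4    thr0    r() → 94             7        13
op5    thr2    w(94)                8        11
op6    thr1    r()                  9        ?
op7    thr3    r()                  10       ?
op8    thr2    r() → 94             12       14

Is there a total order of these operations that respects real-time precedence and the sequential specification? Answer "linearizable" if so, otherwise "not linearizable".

through event 5 a valid linearization exists; event 6 (op3 responding at time 6) ends that
a single order respects real time; the 3 completed atomic register operations fail replay along it
for example op1, op2, op3 fails at step 3: op3 r() → 9 is not legal there

not linearizable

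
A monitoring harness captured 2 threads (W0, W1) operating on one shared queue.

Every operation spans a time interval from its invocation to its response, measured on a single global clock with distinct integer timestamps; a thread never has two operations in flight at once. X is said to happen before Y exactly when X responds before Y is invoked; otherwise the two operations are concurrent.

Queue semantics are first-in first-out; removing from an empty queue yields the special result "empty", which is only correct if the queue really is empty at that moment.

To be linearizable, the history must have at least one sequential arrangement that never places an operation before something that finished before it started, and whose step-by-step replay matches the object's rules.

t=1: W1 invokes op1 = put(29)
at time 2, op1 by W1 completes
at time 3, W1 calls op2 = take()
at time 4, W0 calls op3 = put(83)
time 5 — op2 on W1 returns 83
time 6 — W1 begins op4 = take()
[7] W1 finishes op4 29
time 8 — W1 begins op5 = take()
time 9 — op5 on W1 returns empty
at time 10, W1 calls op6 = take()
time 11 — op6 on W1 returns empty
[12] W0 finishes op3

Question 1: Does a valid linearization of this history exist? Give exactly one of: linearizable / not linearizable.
not linearizable

prefix check: 1..4 passes, 1..5 fails once op2's time-5 response joins
exactly one order of the 2 completed ops respects real time; the queue replay fails
no completion choice of the 1 pending operation (op3) rescues it — every subset was tried
take op1, op2 (pending dropped): step 2 already fails, because op2 take() → 83 cannot occur there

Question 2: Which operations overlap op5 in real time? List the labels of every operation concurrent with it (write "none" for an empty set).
op3

op5 runs from 8 to 9; window-overlapping ops are concurrent
op1 [1,2]: before
op2 [3,5]: before
op3 [4,12]: concurrent
op4 [6,7]: before
op6 [10,11]: after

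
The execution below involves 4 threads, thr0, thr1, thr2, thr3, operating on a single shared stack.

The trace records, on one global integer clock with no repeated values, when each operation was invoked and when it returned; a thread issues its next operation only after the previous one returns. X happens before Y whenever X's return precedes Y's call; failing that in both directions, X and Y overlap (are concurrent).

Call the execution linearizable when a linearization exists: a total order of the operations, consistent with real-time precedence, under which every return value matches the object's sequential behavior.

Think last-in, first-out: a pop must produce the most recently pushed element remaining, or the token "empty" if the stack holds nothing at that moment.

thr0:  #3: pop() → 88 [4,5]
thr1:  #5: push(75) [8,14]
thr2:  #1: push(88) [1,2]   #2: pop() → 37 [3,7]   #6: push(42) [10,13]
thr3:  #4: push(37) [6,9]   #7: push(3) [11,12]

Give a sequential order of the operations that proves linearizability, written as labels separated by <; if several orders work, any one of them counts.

#1 < #3 < #4 < #2 < #5 < #6 < #7

1. #1 push(88), leaving stack <88>
2. #3 pop() → 88, leaving stack <>
3. #4 push(37), leaving stack <37>
4. #2 pop() → 37, leaving stack <>
5. #5 push(75), leaving stack <75>
6. #6 push(42), leaving stack <75,42>
7. #7 push(3), leaving stack <75,42,3>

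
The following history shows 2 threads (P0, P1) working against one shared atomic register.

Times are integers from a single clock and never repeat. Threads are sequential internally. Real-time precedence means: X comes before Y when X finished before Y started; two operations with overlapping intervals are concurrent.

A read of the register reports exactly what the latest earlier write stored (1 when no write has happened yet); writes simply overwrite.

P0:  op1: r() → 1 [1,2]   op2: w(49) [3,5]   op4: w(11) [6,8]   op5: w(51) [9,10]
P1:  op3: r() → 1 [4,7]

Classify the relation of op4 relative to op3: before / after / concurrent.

op4 spans [6,8], op3 spans [4,7]
the intervals overlap in both directions

concurrent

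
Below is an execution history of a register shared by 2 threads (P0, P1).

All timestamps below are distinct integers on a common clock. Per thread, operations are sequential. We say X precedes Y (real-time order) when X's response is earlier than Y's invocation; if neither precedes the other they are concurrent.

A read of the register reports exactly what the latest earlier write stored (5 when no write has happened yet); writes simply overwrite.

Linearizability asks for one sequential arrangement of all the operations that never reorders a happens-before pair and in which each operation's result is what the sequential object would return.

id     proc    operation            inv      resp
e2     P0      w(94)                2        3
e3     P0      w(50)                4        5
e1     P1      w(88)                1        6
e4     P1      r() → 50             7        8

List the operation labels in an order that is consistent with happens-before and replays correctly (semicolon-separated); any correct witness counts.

step 1: e1 w(88) — value 88
step 2: e2 w(94) — value 94
step 3: e3 w(50) — value 50
step 4: e4 r() → 50 — value 50

e1; e2; e3; e4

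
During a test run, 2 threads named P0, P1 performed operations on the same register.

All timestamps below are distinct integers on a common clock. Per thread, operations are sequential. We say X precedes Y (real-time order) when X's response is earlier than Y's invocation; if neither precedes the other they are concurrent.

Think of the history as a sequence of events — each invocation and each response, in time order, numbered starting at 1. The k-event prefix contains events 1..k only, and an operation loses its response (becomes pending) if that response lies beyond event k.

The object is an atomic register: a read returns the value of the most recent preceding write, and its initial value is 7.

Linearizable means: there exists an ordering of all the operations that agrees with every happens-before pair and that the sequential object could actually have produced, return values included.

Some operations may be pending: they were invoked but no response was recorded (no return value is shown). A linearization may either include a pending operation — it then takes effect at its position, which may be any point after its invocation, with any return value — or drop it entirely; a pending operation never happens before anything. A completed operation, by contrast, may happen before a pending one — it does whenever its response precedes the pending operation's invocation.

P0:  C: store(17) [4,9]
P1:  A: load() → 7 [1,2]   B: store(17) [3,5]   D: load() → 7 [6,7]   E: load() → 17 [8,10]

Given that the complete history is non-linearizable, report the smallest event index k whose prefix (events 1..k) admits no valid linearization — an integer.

7

a valid linearization of events 1..6 exists, for instance A, B:
step 1: A load() → 7 — value 7
step 2: B store(17) — value 17
event 7 — D's response, time 7 — after it, nothing linearizes
every completion of the 1 pending operation (C) was checked; none linearizes
one such order, A, B, D (pending dropped), breaks at step 3 where D load() → 7 is illegal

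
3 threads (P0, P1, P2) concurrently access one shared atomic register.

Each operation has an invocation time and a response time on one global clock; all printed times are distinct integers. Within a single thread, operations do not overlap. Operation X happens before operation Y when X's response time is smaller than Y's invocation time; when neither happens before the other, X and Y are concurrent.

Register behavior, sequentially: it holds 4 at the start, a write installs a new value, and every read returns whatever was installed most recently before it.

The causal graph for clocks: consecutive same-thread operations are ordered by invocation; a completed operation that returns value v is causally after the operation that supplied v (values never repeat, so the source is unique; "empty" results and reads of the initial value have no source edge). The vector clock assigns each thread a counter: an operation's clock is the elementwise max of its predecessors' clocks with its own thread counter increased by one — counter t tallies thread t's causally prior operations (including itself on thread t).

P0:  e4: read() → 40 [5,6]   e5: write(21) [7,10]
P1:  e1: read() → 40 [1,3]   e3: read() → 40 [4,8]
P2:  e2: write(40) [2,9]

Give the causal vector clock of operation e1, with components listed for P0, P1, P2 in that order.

(0, 1, 1)

root op e2, invoked 2: fresh clock plus P2's own tick → (0, 0, 1)
VC(e1, invoked at 1): max of VC(e2)=(0, 0, 1), then +1 on thread P1 → (0, 1, 1)
VC(e4, invoked at 5): max of VC(e2)=(0, 0, 1), then +1 on thread P0 → (1, 0, 1)
VC(e3, invoked at 4): max of VC(e1)=(0, 1, 1), VC(e2)=(0, 0, 1), then +1 on thread P1 → (0, 2, 1)
VC(e5, invoked at 7): max of VC(e4)=(1, 0, 1), then +1 on thread P0 → (2, 0, 1)
target: VC(e1) = (0, 1, 1)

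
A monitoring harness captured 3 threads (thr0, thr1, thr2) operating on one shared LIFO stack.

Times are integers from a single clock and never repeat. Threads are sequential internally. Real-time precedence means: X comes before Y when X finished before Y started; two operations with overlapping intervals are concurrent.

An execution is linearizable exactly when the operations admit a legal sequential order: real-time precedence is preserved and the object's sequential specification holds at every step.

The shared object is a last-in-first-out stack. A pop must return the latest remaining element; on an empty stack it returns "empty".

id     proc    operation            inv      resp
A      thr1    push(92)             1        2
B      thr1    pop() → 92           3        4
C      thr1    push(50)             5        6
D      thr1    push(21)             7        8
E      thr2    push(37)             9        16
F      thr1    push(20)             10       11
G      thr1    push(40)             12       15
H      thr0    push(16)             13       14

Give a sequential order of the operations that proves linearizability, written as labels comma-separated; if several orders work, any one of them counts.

A, B, C, D, E, F, G, H

step 1: A push(92) — stack <92>
step 2: B pop() → 92 — stack <>
step 3: C push(50) — stack <50>
step 4: D push(21) — stack <50,21>
step 5: E push(37) — stack <50,21,37>
step 6: F push(20) — stack <50,21,37,20>
step 7: G push(40) — stack <50,21,37,20,40>
step 8: H push(16) — stack <50,21,37,20,40,16>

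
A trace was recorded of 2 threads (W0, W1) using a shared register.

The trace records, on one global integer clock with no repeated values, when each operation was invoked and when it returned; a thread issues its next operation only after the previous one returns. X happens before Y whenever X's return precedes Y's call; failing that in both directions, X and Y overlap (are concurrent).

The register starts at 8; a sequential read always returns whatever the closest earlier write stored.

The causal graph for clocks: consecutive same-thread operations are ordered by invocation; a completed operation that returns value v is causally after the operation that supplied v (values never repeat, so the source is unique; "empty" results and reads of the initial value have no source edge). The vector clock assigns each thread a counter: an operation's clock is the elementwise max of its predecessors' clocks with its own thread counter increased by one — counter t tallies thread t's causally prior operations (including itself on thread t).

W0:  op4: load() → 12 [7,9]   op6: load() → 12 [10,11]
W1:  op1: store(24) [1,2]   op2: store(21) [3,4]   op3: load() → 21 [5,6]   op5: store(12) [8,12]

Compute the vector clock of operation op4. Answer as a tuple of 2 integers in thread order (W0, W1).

(1, 4)

root op op1, invoked 1: fresh clock plus W1's own tick → (0, 1)
VC(op2, invoked at 3): max of VC(op1)=(0, 1), then +1 on thread W1 → (0, 2)
VC(op3, invoked at 5): max of VC(op2)=(0, 2), then +1 on thread W1 → (0, 3)
VC(op5, invoked at 8): max of VC(op3)=(0, 3), then +1 on thread W1 → (0, 4)
VC(op4, invoked at 7): max of VC(op5)=(0, 4), then +1 on thread W0 → (1, 4)
VC(op6, invoked at 10): max of VC(op4)=(1, 4), VC(op5)=(0, 4), then +1 on thread W0 → (2, 4)
target: VC(op4) = (1, 4)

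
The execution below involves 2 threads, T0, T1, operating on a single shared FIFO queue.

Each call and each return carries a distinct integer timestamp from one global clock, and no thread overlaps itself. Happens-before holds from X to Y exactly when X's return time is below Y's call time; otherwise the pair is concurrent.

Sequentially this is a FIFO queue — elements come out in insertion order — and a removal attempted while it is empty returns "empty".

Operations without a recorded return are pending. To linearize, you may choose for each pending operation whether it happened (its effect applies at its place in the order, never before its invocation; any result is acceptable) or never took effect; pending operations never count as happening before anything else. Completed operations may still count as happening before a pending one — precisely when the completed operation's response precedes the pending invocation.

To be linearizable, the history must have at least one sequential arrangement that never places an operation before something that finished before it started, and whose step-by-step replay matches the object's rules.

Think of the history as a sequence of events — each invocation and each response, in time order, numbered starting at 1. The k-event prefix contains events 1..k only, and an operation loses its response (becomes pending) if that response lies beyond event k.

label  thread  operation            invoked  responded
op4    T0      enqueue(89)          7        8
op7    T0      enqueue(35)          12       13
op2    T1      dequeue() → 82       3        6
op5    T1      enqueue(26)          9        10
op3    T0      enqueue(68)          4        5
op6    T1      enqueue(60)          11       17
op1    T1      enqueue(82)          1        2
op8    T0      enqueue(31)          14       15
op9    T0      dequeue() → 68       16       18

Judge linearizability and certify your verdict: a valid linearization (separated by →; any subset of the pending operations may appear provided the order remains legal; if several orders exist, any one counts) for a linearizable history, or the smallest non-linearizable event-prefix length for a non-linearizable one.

after step 1 (op1 enqueue(82)): queue <82>
after step 2 (op2 dequeue() → 82): queue <>
after step 3 (op3 enqueue(68)): queue <68>
after step 4 (op4 enqueue(89)): queue <68,89>
after step 5 (op5 enqueue(26)): queue <68,89,26>
after step 6 (op6 enqueue(60)): queue <68,89,26,60>
after step 7 (op7 enqueue(35)): queue <68,89,26,60,35>
after step 8 (op8 enqueue(31)): queue <68,89,26,60,35,31>
after step 9 (op9 dequeue() → 68): queue <89,26,60,35,31>

linearizable — witness: op1 → op2 → op3 → op4 → op5 → op6 → op7 → op8 → op9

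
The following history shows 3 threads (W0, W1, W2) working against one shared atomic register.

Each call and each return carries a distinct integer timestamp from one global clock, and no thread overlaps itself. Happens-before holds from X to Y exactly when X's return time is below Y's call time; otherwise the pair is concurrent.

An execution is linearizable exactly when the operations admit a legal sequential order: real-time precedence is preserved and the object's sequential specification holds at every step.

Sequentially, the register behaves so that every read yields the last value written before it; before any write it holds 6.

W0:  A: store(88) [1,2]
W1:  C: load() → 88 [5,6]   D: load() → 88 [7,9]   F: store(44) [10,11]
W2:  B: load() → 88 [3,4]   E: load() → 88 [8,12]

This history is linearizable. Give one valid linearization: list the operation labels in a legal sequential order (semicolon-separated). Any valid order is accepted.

A; B; C; D; E; F

step 1: A store(88) — value 88
step 2: B load() → 88 — value 88
step 3: C load() → 88 — value 88
step 4: D load() → 88 — value 88
step 5: E load() → 88 — value 88
step 6: F store(44) — value 44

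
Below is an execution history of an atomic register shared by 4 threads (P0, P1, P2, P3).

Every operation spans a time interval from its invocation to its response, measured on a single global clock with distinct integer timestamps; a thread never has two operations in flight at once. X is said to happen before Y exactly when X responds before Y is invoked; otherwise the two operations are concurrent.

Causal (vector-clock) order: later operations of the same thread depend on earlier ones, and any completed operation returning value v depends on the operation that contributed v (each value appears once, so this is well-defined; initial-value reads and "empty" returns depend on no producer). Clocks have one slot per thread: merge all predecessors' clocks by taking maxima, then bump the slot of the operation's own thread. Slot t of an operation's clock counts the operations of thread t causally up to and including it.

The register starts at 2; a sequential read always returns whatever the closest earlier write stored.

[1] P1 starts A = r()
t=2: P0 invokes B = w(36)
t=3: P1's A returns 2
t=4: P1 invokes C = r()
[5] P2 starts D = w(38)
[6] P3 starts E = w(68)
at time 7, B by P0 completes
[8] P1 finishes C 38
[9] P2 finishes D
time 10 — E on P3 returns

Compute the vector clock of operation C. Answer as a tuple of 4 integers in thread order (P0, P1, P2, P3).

(0, 2, 1, 0)

invoked at 6, E has no predecessors; its own P3 bump gives (0, 0, 0, 1)
invoked at 5, D has no predecessors; its own P2 bump gives (0, 0, 1, 0)
invoked at 1, A has no predecessors; its own P1 bump gives (0, 1, 0, 0)
invoked at 2, B has no predecessors; its own P0 bump gives (1, 0, 0, 0)
VC(C, invoked at 4): max of VC(A)=(0, 1, 0, 0), VC(D)=(0, 0, 1, 0), then +1 on thread P1 → (0, 2, 1, 0)
target: VC(C) = (0, 2, 1, 0)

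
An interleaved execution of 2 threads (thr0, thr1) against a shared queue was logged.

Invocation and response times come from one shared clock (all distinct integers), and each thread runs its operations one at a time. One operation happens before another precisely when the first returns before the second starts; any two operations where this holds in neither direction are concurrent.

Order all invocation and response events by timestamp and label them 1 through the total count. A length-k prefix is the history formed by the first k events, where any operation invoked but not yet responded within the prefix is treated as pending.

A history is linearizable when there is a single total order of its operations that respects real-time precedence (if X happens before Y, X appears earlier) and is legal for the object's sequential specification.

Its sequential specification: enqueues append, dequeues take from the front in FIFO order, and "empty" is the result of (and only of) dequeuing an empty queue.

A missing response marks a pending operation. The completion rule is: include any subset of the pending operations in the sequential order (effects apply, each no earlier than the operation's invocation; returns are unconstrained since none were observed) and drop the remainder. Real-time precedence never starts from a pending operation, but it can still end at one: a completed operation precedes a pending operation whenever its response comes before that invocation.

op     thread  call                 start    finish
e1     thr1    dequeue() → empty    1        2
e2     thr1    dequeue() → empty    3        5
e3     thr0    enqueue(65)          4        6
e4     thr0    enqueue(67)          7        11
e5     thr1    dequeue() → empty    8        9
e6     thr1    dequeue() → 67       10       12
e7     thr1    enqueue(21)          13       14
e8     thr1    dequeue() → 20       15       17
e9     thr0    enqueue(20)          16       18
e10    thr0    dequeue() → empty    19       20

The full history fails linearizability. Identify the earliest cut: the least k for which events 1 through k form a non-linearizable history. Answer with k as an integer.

one valid order for events 1..8 is e1, e2, e3:
1. e1 dequeue() → empty, leaving queue <>
2. e2 dequeue() → empty, leaving queue <>
3. e3 enqueue(65), leaving queue <65>
event 9 — e5's response, time 9 — after it, nothing linearizes
every completion of the 1 pending operation (e4) was checked; none linearizes
sample order e1, e2, e3, e5 (pending dropped) stalls at step 4 — e5 dequeue() → empty has no legal effect
sample order e1, e3, e2, e5 (pending dropped) stalls at step 3 — e2 dequeue() → empty has no legal effect

9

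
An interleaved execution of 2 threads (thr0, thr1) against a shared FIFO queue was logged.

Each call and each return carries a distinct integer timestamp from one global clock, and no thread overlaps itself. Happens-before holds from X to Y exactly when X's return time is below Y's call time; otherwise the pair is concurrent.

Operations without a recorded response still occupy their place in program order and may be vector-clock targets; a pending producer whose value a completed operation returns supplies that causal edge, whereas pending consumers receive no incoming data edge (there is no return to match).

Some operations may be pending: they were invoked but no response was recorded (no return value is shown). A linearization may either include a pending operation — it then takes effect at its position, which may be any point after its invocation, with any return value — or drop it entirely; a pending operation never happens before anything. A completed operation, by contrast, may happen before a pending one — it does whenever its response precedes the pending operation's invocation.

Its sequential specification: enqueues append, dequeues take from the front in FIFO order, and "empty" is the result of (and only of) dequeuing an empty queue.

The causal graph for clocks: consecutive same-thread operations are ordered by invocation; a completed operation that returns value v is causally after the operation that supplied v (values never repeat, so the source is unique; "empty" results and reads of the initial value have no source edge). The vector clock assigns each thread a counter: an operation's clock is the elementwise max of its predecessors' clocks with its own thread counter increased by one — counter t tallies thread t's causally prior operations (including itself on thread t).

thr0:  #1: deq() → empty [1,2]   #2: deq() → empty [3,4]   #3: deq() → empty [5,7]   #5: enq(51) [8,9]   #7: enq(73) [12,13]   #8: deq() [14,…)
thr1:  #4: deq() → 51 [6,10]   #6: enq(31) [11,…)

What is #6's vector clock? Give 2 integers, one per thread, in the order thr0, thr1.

#1, invoked 1, has no incoming edges; only thr0's bump applies → (1, 0)
from VC(#1)=(1, 0), #2 (invoked 3) maxes components and bumps thr0 → (2, 0)
from VC(#2)=(2, 0), #3 (invoked 5) maxes components and bumps thr0 → (3, 0)
from VC(#3)=(3, 0), #5 (invoked 8) maxes components and bumps thr0 → (4, 0)
from VC(#5)=(4, 0), #4 (invoked 6) maxes components and bumps thr1 → (4, 1)
from VC(#5)=(4, 0), #7 (invoked 12) maxes components and bumps thr0 → (5, 0)
from VC(#4)=(4, 1), #6 (invoked 11) maxes components and bumps thr1 → (4, 2)
from VC(#7)=(5, 0), #8 (invoked 14) maxes components and bumps thr0 → (6, 0)
target: VC(#6) = (4, 2)

(4, 2)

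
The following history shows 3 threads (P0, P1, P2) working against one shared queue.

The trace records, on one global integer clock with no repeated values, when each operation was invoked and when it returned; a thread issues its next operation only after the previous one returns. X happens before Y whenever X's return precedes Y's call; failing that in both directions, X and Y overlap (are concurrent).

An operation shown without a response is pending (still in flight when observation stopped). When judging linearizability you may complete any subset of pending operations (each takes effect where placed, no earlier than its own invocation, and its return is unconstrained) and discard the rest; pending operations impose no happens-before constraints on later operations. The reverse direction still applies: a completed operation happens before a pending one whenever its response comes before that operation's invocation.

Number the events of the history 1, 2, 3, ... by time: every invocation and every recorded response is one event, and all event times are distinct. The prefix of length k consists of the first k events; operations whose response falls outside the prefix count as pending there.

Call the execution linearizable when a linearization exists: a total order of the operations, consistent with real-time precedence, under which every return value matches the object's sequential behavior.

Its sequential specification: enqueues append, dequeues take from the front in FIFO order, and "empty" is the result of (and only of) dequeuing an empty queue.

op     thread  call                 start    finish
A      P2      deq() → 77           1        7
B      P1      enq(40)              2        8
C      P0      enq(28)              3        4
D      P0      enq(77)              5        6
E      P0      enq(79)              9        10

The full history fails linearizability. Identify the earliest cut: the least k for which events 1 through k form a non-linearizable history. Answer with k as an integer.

7

one valid order for events 1..6 is A, B, C, D:
1. A deq() (pending, included), leaving queue <>
2. B enq(40) (pending, included), leaving queue <40>
3. C enq(28), leaving queue <40,28>
4. D enq(77), leaving queue <40,28,77>
include event 7 — A responding at 7 — and every candidate order breaks
include/drop combinations of the 1 pending operation (B) were all tried; none helps
take A, C, D (pending dropped): step 1 already fails, because A deq() → 77 cannot occur there
take C, A, D (pending dropped): step 2 already fails, because A deq() → 77 cannot occur there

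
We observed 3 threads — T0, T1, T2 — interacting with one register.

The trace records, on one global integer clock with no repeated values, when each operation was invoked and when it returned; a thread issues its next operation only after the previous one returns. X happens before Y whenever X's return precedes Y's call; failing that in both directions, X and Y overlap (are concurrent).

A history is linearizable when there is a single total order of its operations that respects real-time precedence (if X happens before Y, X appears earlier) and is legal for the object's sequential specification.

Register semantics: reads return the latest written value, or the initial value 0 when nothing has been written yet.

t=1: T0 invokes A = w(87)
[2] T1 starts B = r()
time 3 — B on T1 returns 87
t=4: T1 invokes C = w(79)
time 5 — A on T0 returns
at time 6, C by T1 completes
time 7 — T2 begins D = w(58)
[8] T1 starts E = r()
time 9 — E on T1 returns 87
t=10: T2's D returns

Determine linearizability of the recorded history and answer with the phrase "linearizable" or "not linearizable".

not linearizable

prefix check: 1..8 passes, 1..9 fails once E's time-9 response joins
4 completed operations, 3 real-time-consistent orders — every register replay fails
every completion of the 1 pending operation (D) was checked; none linearizes
e.g. A, B, C, E (pending dropped): illegal at step 4, since E r() → 87 cannot apply there
e.g. B, A, C, E (pending dropped): illegal at step 1, since B r() → 87 cannot apply there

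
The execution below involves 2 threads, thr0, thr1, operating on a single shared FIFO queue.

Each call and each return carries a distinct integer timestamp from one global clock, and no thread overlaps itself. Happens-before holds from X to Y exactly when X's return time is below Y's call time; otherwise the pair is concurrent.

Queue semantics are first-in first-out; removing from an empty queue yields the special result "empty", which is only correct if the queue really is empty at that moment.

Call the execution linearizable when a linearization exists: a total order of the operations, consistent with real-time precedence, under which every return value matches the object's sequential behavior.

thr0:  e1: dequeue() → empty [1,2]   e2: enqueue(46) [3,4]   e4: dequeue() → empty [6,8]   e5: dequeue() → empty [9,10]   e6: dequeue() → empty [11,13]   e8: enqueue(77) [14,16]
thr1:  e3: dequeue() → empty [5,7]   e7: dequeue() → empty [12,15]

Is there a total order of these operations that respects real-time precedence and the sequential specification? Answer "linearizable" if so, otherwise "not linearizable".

not linearizable

through event 7 a valid linearization exists; event 8 (e4 responding at time 8) ends that
no legal order exists: 2 real-time-consistent candidates over 4 completed FIFO queue operations, all rejected
e.g. e1, e2, e3, e4: illegal at step 3, since e3 dequeue() → empty cannot apply there
e.g. e1, e2, e4, e3: illegal at step 3, since e4 dequeue() → empty cannot apply there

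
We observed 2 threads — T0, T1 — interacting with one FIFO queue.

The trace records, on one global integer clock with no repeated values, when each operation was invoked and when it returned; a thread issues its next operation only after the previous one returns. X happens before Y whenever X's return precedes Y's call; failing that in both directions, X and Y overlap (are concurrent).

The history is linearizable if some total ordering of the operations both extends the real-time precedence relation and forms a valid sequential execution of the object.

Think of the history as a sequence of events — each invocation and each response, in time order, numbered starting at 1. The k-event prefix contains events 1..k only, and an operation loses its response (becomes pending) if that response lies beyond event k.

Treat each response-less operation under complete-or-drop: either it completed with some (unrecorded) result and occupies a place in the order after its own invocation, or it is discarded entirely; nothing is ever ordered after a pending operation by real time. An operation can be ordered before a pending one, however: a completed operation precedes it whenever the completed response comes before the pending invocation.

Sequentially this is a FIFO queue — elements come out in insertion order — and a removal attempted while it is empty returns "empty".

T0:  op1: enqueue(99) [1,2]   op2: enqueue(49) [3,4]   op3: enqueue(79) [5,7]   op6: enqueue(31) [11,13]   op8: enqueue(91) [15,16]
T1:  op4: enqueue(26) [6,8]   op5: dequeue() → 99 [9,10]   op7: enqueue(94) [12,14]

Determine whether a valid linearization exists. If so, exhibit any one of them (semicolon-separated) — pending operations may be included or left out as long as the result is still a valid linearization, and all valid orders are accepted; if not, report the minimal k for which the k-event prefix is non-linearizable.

linearizable — witness: op1; op2; op3; op4; op5; op6; op7; op8

after step 1 (op1 enqueue(99)): queue <99>
after step 2 (op2 enqueue(49)): queue <99,49>
after step 3 (op3 enqueue(79)): queue <99,49,79>
after step 4 (op4 enqueue(26)): queue <99,49,79,26>
after step 5 (op5 dequeue() → 99): queue <49,79,26>
after step 6 (op6 enqueue(31)): queue <49,79,26,31>
after step 7 (op7 enqueue(94)): queue <49,79,26,31,94>
after step 8 (op8 enqueue(91)): queue <49,79,26,31,94,91>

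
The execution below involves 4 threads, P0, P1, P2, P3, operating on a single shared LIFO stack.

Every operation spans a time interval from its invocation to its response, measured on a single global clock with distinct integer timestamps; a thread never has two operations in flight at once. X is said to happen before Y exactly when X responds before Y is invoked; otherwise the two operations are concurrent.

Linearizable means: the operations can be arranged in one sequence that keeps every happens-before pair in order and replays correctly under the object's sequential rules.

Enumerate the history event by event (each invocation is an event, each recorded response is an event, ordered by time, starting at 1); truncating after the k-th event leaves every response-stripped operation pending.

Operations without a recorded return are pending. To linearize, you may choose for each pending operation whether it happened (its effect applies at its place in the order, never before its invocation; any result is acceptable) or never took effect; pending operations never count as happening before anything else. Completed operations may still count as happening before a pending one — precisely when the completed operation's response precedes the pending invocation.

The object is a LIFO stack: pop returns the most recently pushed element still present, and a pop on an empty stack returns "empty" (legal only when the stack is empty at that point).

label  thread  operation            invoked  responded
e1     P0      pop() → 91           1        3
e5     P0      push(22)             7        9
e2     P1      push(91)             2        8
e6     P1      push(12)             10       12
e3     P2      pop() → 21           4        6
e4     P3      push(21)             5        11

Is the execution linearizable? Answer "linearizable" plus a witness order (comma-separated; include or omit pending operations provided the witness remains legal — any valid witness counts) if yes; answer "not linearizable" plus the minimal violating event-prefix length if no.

linearizable — witness: e2, e1, e4, e3, e5, e6

after step 1 (e2 push(91)): stack <91>
after step 2 (e1 pop() → 91): stack <>
after step 3 (e4 push(21)): stack <21>
after step 4 (e3 pop() → 21): stack <>
after step 5 (e5 push(22)): stack <22>
after step 6 (e6 push(12)): stack <22,12>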